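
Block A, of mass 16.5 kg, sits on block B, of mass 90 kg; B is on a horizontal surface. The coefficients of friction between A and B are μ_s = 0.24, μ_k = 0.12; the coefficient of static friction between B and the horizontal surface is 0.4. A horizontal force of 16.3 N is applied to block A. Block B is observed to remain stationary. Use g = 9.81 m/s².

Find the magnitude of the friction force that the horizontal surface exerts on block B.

The normal force B exerts on A is simply A's weight, N₁ = 161.9 N.
Maximum static friction on A from B: μ_s N₁ = 0.24×161.9 = 38.85 N.
Since P = 16.3 N ≤ 38.85 N, A does not slip on B; friction on A equals P = 16.3 N.
By Newton's third law B feels 16.3 N forward from A. With B stationary, the floor's static friction on B balances it: f₂ = 16.3 N (well within μ_s(m_A+m_B)g = 417.9 N).

f ≈ 16.3 N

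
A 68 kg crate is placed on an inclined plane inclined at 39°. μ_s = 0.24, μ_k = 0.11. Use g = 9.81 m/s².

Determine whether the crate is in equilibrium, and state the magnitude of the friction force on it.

N = m g cos θ = 518 N.
Down-slope weight component: m g sin θ = 420 N.
μ_s N = 124 N.
420 > 124 N, so it slides; kinetic friction f = μ_k N = 0.11×518 = 57 N.

f ≈ 57 N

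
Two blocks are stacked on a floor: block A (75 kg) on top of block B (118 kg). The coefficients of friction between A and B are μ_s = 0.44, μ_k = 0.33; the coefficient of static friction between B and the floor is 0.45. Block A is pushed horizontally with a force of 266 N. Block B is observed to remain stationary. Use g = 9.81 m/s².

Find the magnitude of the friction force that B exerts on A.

The normal force B exerts on A is simply A's weight, N₁ = 735.8 N.
Maximum static friction on A from B: μ_s N₁ = 0.44×735.8 = 323.7 N.
Since P = 266 N ≤ 323.7 N, A does not slip on B; friction on A equals P = 266 N.
B experiences an equal 266 N forward from A (third law). B is in equilibrium, so the floor supplies f₂ = 266 N of static friction (limit μ_s(m_A+m_B)g = 852 N, not exceeded).

f ≈ 266 N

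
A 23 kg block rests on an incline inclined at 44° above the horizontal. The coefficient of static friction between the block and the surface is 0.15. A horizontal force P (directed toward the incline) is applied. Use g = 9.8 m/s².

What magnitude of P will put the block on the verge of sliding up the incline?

At impending motion up the slope, friction acts down-slope at its limit: f = μ_s N.
Perpendicular to the incline: N = m g cos θ + P sin θ.
Along the incline: P cos θ = m g sin θ + μ_s N = m g sin θ + μ_s (m g cos θ + P sin θ).
Solving, P (cos θ − μ_s sin θ) = m g (sin θ + μ_s cos θ), so P = 23×9.8×(sin 44° + 0.15 cos 44°)/(cos 44° − 0.15 sin 44°) = 225×0.8026/0.6151 = 294 N.

P ≈ 294 N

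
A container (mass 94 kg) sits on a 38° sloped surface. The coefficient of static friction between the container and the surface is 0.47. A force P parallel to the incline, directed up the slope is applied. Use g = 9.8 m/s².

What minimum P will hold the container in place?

The container tends to slide down (tan θ > μ_s), so at the point of impending slip friction acts up-slope at its limit: f = μ_s N.
P is parallel to the surface, so N = m g cos θ = 726 N.
Along the incline: P + μ_s N = m g sin θ, so P = 567 − 0.47×726 = 226 N.

P_min ≈ 226 N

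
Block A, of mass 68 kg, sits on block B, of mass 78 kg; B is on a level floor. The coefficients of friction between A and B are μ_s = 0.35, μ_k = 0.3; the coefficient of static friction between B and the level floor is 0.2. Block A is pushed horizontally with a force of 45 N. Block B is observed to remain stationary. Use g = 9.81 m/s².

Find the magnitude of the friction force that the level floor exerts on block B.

The normal force B exerts on A is simply A's weight, N₁ = 667.1 N.
So the A–B interface can sustain at most μ_s N₁ = 233.5 N of static friction.
P = 45 N is within that limit, so A and B move together (both at rest); the A–B friction is simply f₁ = P = 45 N.
B experiences an equal 45 N forward from A (third law). B is in equilibrium, so the floor supplies f₂ = 45 N of static friction (limit μ_s(m_A+m_B)g = 286.5 N, not exceeded).

f ≈ 45 N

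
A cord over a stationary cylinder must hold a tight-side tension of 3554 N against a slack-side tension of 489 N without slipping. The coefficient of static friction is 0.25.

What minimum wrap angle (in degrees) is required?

T₂/T₁ = e^{μβ} → β = ln(T₂/T₁)/μ.
β = ln(3554/489)/0.25 = 1.983/0.25 = 7.934 rad.
In degrees: β = 7.934 × 180/π = 455°.

β_min ≈ 455°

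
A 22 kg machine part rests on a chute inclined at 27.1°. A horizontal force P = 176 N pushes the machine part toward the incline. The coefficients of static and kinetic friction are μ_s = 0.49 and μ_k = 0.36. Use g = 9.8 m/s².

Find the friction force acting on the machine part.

f ≈ 58.5 N (down the incline)

Resolve perpendicular to the incline: N = m g cos θ + P sin θ = 22×9.8×cos 27.1° + 176×sin 27.1° = 272.1 N.
Along the incline, the net driving force (taking up-slope positive) is P cos θ − m g sin θ = 156.7 − 98.22 = 58.46 N, so equilibrium requires friction f = -58.46 N (down-slope).
The limit of static friction is μ_s N = 133.3 N.
Since 58.46 N is within the 133.3 N limit, the machine part stays put and friction is exactly 58.5 N.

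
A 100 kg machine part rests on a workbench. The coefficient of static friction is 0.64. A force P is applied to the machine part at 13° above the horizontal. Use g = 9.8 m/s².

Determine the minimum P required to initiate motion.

N = m g − P sin α (the pull lifts the machine part).
At impending slip, P cos α = μ_s N = μ_s (m g − P sin α).
Solving: P (cos α + μ_s sin α) = μ_s m g → P = 0.64×980/(cos 13° + 0.64 sin 13°) = 627/1.118 = 561 N.

P ≈ 561 N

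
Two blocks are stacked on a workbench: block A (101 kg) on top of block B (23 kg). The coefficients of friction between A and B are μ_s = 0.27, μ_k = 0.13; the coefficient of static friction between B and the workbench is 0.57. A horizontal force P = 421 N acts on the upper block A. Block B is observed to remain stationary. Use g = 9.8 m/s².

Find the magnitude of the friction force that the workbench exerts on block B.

f ≈ 129 N

The normal force B exerts on A is simply A's weight, N₁ = 989.8 N.
Maximum static friction on A from B: μ_s N₁ = 0.27×989.8 = 267.2 N.
Since P = 421 N > 267.2 N, A slides on B; the A–B friction is kinetic: f₁ = μ_k N₁ = 0.13×989.8 = 129 N.
B experiences an equal 129 N forward from A (third law). B is in equilibrium, so the floor supplies f₂ = 129 N of static friction (limit μ_s(m_A+m_B)g = 692.7 N, not exceeded).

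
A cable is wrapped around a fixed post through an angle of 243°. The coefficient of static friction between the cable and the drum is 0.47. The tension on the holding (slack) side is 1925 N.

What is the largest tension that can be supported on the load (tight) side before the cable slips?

At impending slip the capstan equation gives T₂/T₁ = e^{μβ} with β in radians.
β = 243° × π/180 = 4.241 rad.
e^{μβ} = e^{0.47×4.241} = 7.34.
T₂ = T₁ · e^{μβ} = 1925 × 7.34 = 14100 N.

T_max ≈ 14100 N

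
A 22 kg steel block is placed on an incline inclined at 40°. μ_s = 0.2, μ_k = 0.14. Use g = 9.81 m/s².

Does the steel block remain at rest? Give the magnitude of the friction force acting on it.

f ≈ 23.1 N

N = m g cos θ = 165 N.
Down-slope weight component: m g sin θ = 139 N.
μ_s N = 33.1 N.
139 > 33.1 N, so it slides; kinetic friction f = μ_k N = 0.14×165 = 23.1 N.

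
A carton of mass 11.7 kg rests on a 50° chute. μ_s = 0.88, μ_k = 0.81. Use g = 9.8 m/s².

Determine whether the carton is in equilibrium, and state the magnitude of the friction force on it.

N = m g cos θ = 73.7 N.
Down-slope weight component: m g sin θ = 87.8 N.
μ_s N = 64.9 N.
87.8 > 64.9 N, so it slides; kinetic friction f = μ_k N = 0.81×73.7 = 59.7 N.

f ≈ 59.7 N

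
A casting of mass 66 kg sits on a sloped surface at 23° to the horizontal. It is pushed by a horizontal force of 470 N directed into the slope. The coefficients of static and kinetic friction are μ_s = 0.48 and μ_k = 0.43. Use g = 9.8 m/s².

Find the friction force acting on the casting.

f ≈ 180 N (down the incline)

Resolve perpendicular to the incline: N = m g cos θ + P sin θ = 66×9.8×cos 23° + 470×sin 23° = 779 N.
Parallel to the incline: P cos θ − m g sin θ = 432.6 − 252.7 = 179.9 N; the friction needed to balance this is 179.9 N acting down the slope.
Maximum static friction: μ_s N = 0.48 × 779 = 373.9 N.
|f_req| = 179.9 ≤ 373.9 N → the casting is in equilibrium; friction equals the required value.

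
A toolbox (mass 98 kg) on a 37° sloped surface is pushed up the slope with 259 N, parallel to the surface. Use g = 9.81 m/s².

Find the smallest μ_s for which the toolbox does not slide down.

μ_s,min ≈ 0.416

N = m g cos θ = 767.8 N.
Friction must make up the shortfall along the incline: f = m g sin θ − P = 578.6 − 259 = 319.6 N.
At the threshold f = μ_s N, so μ_s,min = 319.6/767.8 = 0.416.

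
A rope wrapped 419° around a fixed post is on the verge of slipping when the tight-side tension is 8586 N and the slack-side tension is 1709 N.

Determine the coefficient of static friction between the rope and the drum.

T₂/T₁ = e^{μβ} → μ = ln(T₂/T₁)/β.
β = 419° = 7.313 rad.
μ = ln(8586/1709)/7.313 = ln(5.024)/7.313 = 0.221.

μ ≈ 0.221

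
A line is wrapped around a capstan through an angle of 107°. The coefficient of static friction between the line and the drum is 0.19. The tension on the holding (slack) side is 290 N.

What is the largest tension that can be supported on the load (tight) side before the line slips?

At impending slip the capstan equation gives T₂/T₁ = e^{μβ} with β in radians.
β = 107° × π/180 = 1.868 rad.
e^{μβ} = e^{0.19×1.868} = 1.426.
T₂ = T₁ · e^{μβ} = 290 × 1.426 = 414 N.

T_max ≈ 414 N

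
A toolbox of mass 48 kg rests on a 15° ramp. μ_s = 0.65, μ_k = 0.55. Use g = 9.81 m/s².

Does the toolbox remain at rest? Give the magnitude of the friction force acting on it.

N = m g cos θ = 455 N.
Down-slope weight component: m g sin θ = 122 N.
μ_s N = 296 N.
122 ≤ 296 N, so it stays put; friction = 122 N.

f ≈ 122 N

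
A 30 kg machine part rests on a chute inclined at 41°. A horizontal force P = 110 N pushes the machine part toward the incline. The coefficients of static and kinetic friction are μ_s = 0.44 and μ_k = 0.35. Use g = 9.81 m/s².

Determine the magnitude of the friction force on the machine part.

f ≈ 110 N (up the incline)

Resolve perpendicular to the incline: N = m g cos θ + P sin θ = 30×9.81×cos 41° + 110×sin 41° = 294.3 N.
Parallel to the incline: P cos θ − m g sin θ = 83.02 − 193.1 = -110.1 N; the friction needed to balance this is 110.1 N acting up the slope.
Maximum static friction: μ_s N = 0.44 × 294.3 = 129.5 N.
Since 110.1 N is within the 129.5 N limit, the machine part stays put and friction is exactly 110 N.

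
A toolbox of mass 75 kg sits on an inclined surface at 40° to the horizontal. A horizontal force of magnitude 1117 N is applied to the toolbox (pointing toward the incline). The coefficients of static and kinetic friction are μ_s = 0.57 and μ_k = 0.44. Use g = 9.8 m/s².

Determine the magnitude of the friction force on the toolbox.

The horizontal push has a component P sin θ into the surface, so N = m g cos θ + P sin θ = 563 + 718 = 1281 N.
Along the incline, the net driving force (taking up-slope positive) is P cos θ − m g sin θ = 855.7 − 472.4 = 383.2 N, so equilibrium requires friction f = -383.2 N (down-slope).
Maximum static friction: μ_s N = 0.57 × 1281 = 730.2 N.
Since 383.2 N is within the 730.2 N limit, the toolbox stays put and friction is exactly 383 N.

f ≈ 383 N (down the incline)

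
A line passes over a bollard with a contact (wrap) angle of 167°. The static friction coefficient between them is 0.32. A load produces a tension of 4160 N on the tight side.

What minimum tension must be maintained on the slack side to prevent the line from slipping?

T_min ≈ 1640 N

Capstan equation at impending slip: T_tight/T_slack = e^{μβ}.
β = 167° = 2.915 rad; e^{μβ} = e^{0.32×2.915} = 2.541.
T_slack = T_tight / e^{μβ} = 4160 / 2.541 = 1640 N.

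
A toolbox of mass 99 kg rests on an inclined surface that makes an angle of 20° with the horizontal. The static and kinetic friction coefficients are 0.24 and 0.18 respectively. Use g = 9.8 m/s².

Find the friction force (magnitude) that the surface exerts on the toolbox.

The normal reaction is N = m g cos θ = 911.7 N.
For equilibrium along the incline, friction must balance the weight component: f = m g sin θ = 331.8 N up the slope.
Maximum static friction available: μ_s N = 0.24 × 911.7 = 218.8 N.
|331.8| exceeds 218.8 N, so the toolbox slips down-slope; friction is kinetic, f = μ_k N = 0.18×911.7 = 164 N.

f ≈ 164 N (up the incline)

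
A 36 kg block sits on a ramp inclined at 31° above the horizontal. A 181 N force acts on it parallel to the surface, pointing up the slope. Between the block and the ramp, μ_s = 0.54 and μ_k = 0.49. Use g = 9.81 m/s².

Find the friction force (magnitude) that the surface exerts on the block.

Perpendicular to the surface, N = m g cos θ = 36·9.81·cos 31° = 302.7 N.
Parallel to the incline, ΣF = 0 gives f = m g sin θ − P = 181.9 − 181 = 0.8908 N (up-slope positive).
Static friction can supply at most μ_s N = 163.5 N.
Since |0.8908| ≤ 163.5 N, the block remains in static equilibrium and friction takes exactly the required value.

f ≈ 0.891 N (up the incline)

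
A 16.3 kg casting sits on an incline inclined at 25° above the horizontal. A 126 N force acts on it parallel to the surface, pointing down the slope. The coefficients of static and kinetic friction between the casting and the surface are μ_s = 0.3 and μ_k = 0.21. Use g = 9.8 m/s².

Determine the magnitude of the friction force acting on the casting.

f ≈ 30.4 N (up the incline)

The normal reaction is N = m g cos θ = 144.8 N.
The friction needed for equilibrium is m g sin θ + P = 67.51 + 126 = 193.5 N, measured positive up-slope.
Static friction can supply at most μ_s N = 43.43 N.
Since |193.5| > 43.43 N, static friction cannot hold it; the casting slides down the incline and kinetic friction applies: f = μ_k N = 0.21 × 144.8 = 30.4 N.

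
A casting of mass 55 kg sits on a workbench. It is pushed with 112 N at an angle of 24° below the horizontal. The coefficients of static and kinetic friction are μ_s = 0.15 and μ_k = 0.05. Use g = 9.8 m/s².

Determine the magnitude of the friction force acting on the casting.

f ≈ 29.2 N

Vertical equilibrium gives N = m g + P sin α = 584.6 N.
For equilibrium, f = P cos α = 112×cos 24° = 102.3 N.
μ_s N = 0.15 × 584.6 = 87.68 N.
The required friction exceeds μ_s N, so the casting moves and f = μ_k N = 29.2 N.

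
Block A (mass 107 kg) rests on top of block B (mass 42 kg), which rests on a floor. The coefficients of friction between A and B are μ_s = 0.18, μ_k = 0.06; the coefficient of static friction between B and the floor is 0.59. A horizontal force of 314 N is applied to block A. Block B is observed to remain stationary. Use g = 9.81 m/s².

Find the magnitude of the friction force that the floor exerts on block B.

The normal force B exerts on A is simply A's weight, N₁ = 1050 N.
Maximum static friction on A from B: μ_s N₁ = 0.18×1050 = 188.9 N.
P = 314 N exceeds that limit, so A slips over B and the interface friction becomes kinetic: f₁ = μ_k N₁ = 0.06×1050 = 63 N.
B experiences an equal 63 N forward from A (third law). B is in equilibrium, so the floor supplies f₂ = 63 N of static friction (limit μ_s(m_A+m_B)g = 862.4 N, not exceeded).

f ≈ 63 N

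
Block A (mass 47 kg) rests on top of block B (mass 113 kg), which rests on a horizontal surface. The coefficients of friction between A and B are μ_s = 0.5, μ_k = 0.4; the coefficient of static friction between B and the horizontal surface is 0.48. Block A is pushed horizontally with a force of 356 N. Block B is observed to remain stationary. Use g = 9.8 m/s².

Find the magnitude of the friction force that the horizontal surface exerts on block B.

f ≈ 184 N

The normal force B exerts on A is simply A's weight, N₁ = 460.6 N.
So the A–B interface can sustain at most μ_s N₁ = 230.3 N of static friction.
Since P = 356 N > 230.3 N, A slides on B; the A–B friction is kinetic: f₁ = μ_k N₁ = 0.4×460.6 = 184 N.
B experiences an equal 184 N forward from A (third law). B is in equilibrium, so the floor supplies f₂ = 184 N of static friction (limit μ_s(m_A+m_B)g = 752.6 N, not exceeded).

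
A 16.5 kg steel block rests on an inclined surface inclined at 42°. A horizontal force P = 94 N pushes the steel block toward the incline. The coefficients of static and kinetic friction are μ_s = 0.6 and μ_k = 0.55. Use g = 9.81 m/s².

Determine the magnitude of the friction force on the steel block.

f ≈ 38.5 N (up the incline)

The horizontal push has a component P sin θ into the surface, so N = m g cos θ + P sin θ = 120.3 + 62.9 = 183.2 N.
Parallel to the incline: P cos θ − m g sin θ = 69.86 − 108.3 = -38.45 N; the friction needed to balance this is 38.45 N acting up the slope.
The limit of static friction is μ_s N = 109.9 N.
|f_req| = 38.45 ≤ 109.9 N → the steel block is in equilibrium; friction equals the required value.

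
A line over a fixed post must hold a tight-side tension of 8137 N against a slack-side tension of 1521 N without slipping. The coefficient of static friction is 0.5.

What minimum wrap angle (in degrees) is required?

β_min ≈ 192°

T₂/T₁ = e^{μβ} → β = ln(T₂/T₁)/μ.
β = ln(8137/1521)/0.5 = 1.677/0.5 = 3.354 rad.
In degrees: β = 3.354 × 180/π = 192°.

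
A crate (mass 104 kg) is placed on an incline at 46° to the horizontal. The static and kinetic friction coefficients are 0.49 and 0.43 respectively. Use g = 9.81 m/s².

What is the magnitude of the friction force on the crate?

The normal reaction is N = m g cos θ = 708.7 N.
Along the slope the weight component is m g sin θ = 733.9 N; friction must supply exactly this, acting up-slope.
Static friction can supply at most μ_s N = 347.3 N.
|733.9| exceeds 347.3 N, so the crate slips down-slope; friction is kinetic, f = μ_k N = 0.43×708.7 = 305 N.

f ≈ 305 N (up the incline)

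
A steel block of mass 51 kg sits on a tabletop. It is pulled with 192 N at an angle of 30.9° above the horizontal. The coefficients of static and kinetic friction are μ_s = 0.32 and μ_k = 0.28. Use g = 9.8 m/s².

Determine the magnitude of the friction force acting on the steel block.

f ≈ 112 N

The vertical component of P reduces the normal force: N = m g − P sin α = 499.8 − 98.6 = 401.2 N.
Horizontally, friction must balance P cos α = 164.7 N.
The static-friction limit is μ_s N = 128.4 N.
The required friction exceeds μ_s N, so the steel block moves and f = μ_k N = 112 N.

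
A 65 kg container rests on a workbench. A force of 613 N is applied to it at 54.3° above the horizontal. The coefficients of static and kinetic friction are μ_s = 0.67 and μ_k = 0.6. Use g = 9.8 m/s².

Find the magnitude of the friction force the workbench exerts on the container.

f ≈ 83.5 N

The vertical component of P reduces the normal force: N = m g − P sin α = 637 − 497.8 = 139.2 N.
The horizontal driving force is P cos α = 357.7 N, so equilibrium needs friction f = 357.7 N.
The static-friction limit is μ_s N = 93.26 N.
357.7 > 93.26 N → the container slides; f = μ_k N = 0.6×139.2 = 83.5 N.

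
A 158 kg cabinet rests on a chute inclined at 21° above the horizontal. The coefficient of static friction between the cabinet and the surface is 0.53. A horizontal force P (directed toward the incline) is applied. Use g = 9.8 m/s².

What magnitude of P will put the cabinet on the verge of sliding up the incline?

P ≈ 1780 N

At impending motion up the slope, friction acts down-slope at its limit: f = μ_s N.
Perpendicular to the incline: N = m g cos θ + P sin θ.
Along the incline: P cos θ = m g sin θ + μ_s N = m g sin θ + μ_s (m g cos θ + P sin θ).
Solving, P (cos θ − μ_s sin θ) = m g (sin θ + μ_s cos θ), so P = 158×9.8×(sin 21° + 0.53 cos 21°)/(cos 21° − 0.53 sin 21°) = 1550×0.8532/0.7436 = 1780 N.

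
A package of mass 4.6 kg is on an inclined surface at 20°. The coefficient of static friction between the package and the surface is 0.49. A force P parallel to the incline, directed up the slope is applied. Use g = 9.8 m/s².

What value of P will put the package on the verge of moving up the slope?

P ≈ 36.2 N

At impending motion up the slope, friction acts down-slope at its limit: f = μ_s N.
P is parallel to the surface, so N = m g cos θ = 42.4 N.
Along the incline: P = m g sin θ + μ_s N = 15.4 + 0.49×42.4 = 36.2 N.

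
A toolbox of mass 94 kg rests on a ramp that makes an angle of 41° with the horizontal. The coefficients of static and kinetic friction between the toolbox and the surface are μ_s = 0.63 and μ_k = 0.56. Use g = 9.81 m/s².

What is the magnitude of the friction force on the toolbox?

Normal force: N = m g cos θ = 94 × 9.81 × cos 41° = 695.9 N.
Along the slope the weight component is m g sin θ = 605 N; friction must supply exactly this, acting up-slope.
The static-friction ceiling is μ_s N = 0.63 × 695.9 = 438.4 N.
|605| exceeds 438.4 N, so the toolbox slips down-slope; friction is kinetic, f = μ_k N = 0.56×695.9 = 390 N.

f ≈ 390 N (up the incline)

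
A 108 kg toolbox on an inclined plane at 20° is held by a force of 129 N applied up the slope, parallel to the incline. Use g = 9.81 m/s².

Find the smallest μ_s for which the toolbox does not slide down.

μ_s,min ≈ 0.234

N = m g cos θ = 995.6 N.
Friction must make up the shortfall along the incline: f = m g sin θ − P = 362.4 − 129 = 233.4 N.
At the threshold f = μ_s N, so μ_s,min = 233.4/995.6 = 0.234.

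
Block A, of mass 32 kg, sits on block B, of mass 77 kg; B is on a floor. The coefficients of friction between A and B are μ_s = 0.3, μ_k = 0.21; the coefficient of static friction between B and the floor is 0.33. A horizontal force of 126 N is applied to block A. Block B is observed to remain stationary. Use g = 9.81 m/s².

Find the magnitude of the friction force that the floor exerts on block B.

f ≈ 65.9 N

Normal force at the A–B interface: N₁ = m_A g = 313.9 N.
So the A–B interface can sustain at most μ_s N₁ = 94.18 N of static friction.
Since P = 126 N > 94.18 N, A slides on B; the A–B friction is kinetic: f₁ = μ_k N₁ = 0.21×313.9 = 65.9 N.
B experiences an equal 65.9 N forward from A (third law). B is in equilibrium, so the floor supplies f₂ = 65.9 N of static friction (limit μ_s(m_A+m_B)g = 352.9 N, not exceeded).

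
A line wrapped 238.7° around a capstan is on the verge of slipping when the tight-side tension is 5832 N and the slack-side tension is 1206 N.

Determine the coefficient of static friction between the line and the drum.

μ ≈ 0.378

T₂/T₁ = e^{μβ} → μ = ln(T₂/T₁)/β.
β = 238.7° = 4.166 rad.
μ = ln(5832/1206)/4.166 = ln(4.836)/4.166 = 0.378.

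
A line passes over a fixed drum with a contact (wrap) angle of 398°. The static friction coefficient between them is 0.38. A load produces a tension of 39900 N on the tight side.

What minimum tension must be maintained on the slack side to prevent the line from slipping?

Capstan equation at impending slip: T_tight/T_slack = e^{μβ}.
β = 398° = 6.946 rad; e^{μβ} = e^{0.38×6.946} = 14.01.
T_slack = T_tight / e^{μβ} = 39900 / 14.01 = 2850 N.

T_min ≈ 2850 N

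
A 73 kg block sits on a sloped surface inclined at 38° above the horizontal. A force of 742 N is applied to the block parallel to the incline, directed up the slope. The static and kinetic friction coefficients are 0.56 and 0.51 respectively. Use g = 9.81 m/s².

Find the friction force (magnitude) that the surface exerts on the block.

f ≈ 301 N (down the incline)

Perpendicular to the surface, N = m g cos θ = 73·9.81·cos 38° = 564.3 N.
The friction needed for equilibrium is m g sin θ − P = 440.9 − 742 = -301.1 N, measured positive up-slope.
The static-friction ceiling is μ_s N = 0.56 × 564.3 = 316 N.
Since |-301.1| ≤ 316 N, the block remains in static equilibrium and friction takes exactly the required value.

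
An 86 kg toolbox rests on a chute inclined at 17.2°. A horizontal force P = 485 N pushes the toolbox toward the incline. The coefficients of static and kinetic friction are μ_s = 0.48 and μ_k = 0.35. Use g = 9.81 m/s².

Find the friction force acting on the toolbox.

Normal direction: N = m g cos θ + P sin θ = 949.3 N.
Parallel to the incline: P cos θ − m g sin θ = 463.3 − 249.5 = 213.8 N; the friction needed to balance this is 213.8 N acting down the slope.
The limit of static friction is μ_s N = 455.7 N.
|f_req| = 213.8 ≤ 455.7 N → the toolbox is in equilibrium; friction equals the required value.

f ≈ 214 N (down the incline)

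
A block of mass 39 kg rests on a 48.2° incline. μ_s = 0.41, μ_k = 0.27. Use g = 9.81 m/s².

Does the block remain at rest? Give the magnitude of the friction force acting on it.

N = m g cos θ = 255 N.
Down-slope weight component: m g sin θ = 285 N.
μ_s N = 105 N.
285 > 105 N, so it slides; kinetic friction f = μ_k N = 0.27×255 = 68.9 N.

f ≈ 68.9 N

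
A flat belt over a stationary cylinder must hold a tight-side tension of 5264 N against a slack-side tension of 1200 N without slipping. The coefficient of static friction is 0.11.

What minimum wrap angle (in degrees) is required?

β_min ≈ 770°

T₂/T₁ = e^{μβ} → β = ln(T₂/T₁)/μ.
β = ln(5264/1200)/0.11 = 1.479/0.11 = 13.44 rad.
In degrees: β = 13.44 × 180/π = 770°.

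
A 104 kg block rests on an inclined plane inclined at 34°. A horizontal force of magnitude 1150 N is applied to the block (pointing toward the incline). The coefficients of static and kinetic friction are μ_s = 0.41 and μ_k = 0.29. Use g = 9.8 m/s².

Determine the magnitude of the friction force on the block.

The horizontal push has a component P sin θ into the surface, so N = m g cos θ + P sin θ = 845 + 643.1 = 1488 N.
Parallel to the incline: P cos θ − m g sin θ = 953.4 − 569.9 = 383.5 N; the friction needed to balance this is 383.5 N acting down the slope.
Maximum static friction: μ_s N = 0.41 × 1488 = 610.1 N.
|f_req| = 383.5 ≤ 610.1 N → the block is in equilibrium; friction equals the required value.

f ≈ 383 N (down the incline)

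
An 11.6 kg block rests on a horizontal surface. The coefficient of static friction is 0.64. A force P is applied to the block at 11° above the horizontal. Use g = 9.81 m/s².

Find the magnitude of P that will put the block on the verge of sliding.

P ≈ 66 N

N = m g − P sin α (the pull lifts the block).
At impending slip, P cos α = μ_s N = μ_s (m g − P sin α).
Solving: P (cos α + μ_s sin α) = μ_s m g → P = 0.64×114/(cos 11° + 0.64 sin 11°) = 72.8/1.104 = 66 N.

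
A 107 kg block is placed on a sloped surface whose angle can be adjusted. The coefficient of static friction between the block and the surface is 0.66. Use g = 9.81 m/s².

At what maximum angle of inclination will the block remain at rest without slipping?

At the slip threshold, m g sin θ = μ_s · m g cos θ, so tan θ = μ_s.
θ_max = arctan(0.66) = 33.4°.

θ_max ≈ 33.4°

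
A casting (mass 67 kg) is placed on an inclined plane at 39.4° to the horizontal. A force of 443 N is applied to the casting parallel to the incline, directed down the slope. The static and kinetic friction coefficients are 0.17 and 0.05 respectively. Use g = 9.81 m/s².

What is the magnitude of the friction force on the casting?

f ≈ 25.4 N (up the incline)

Perpendicular to the surface, N = m g cos θ = 67·9.81·cos 39.4° = 507.9 N.
Parallel to the incline, ΣF = 0 gives f = m g sin θ + P = 417.2 + 443 = 860.2 N (up-slope positive).
Maximum static friction available: μ_s N = 0.17 × 507.9 = 86.34 N.
Since |860.2| > 86.34 N, static friction cannot hold it; the casting slides down the incline and kinetic friction applies: f = μ_k N = 0.05 × 507.9 = 25.4 N.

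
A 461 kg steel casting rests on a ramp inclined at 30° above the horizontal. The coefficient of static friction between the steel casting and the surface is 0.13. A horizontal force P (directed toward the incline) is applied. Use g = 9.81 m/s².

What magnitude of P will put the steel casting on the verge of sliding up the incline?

P ≈ 3460 N

At impending motion up the slope, friction acts down-slope at its limit: f = μ_s N.
Perpendicular to the incline: N = m g cos θ + P sin θ.
Along the incline: P cos θ = m g sin θ + μ_s N = m g sin θ + μ_s (m g cos θ + P sin θ).
Solving, P (cos θ − μ_s sin θ) = m g (sin θ + μ_s cos θ), so P = 461×9.81×(sin 30° + 0.13 cos 30°)/(cos 30° − 0.13 sin 30°) = 4520×0.6126/0.801 = 3460 N.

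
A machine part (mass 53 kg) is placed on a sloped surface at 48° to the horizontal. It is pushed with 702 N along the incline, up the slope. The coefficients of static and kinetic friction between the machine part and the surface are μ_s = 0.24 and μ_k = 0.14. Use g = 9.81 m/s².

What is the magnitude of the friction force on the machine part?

Perpendicular to the surface, N = m g cos θ = 53·9.81·cos 48° = 347.9 N.
For equilibrium along the incline the friction force must supply f = m g sin θ − P = 386.4 − 702 = -315.6 N (positive meaning up-slope).
The static-friction ceiling is μ_s N = 0.24 × 347.9 = 83.5 N.
Since |-315.6| > 83.5 N, static friction cannot hold it; the machine part slides up the incline and kinetic friction applies: f = μ_k N = 0.14 × 347.9 = 48.7 N.

f ≈ 48.7 N (down the incline)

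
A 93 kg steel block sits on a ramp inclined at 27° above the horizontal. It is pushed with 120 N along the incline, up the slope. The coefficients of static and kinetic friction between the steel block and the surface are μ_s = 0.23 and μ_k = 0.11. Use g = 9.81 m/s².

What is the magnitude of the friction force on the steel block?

f ≈ 89.4 N (up the incline)

The normal reaction is N = m g cos θ = 812.9 N.
For equilibrium along the incline the friction force must supply f = m g sin θ − P = 414.2 − 120 = 294.2 N (positive meaning up-slope).
The static-friction ceiling is μ_s N = 0.23 × 812.9 = 187 N.
Since |294.2| > 187 N, static friction cannot hold it; the steel block slides down the incline and kinetic friction applies: f = μ_k N = 0.11 × 812.9 = 89.4 N.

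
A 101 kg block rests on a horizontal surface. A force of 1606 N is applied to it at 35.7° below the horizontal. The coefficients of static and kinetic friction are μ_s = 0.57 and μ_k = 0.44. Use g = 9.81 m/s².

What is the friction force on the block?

N = m g + P sin α = 990.8 + 1606×sin 35.7° = 1928 N.
The horizontal driving force is P cos α = 1304 N, so equilibrium needs friction f = 1304 N.
μ_s N = 0.57 × 1928 = 1099 N.
The required friction exceeds μ_s N, so the block moves and f = μ_k N = 848 N.

f ≈ 848 N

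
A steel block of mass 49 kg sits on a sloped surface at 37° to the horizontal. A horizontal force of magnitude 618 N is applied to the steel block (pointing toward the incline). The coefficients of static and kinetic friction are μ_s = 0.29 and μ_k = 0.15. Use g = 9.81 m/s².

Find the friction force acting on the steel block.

Resolve perpendicular to the incline: N = m g cos θ + P sin θ = 49×9.81×cos 37° + 618×sin 37° = 755.8 N.
Along the incline, the net driving force (taking up-slope positive) is P cos θ − m g sin θ = 493.6 − 289.3 = 204.3 N, so equilibrium requires friction f = -204.3 N (down-slope).
The limit of static friction is μ_s N = 219.2 N.
|f_req| = 204.3 ≤ 219.2 N → the steel block is in equilibrium; friction equals the required value.

f ≈ 204 N (down the incline)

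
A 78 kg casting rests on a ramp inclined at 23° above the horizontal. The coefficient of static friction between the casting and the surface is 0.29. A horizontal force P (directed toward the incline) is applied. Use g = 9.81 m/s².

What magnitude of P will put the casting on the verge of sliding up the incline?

P ≈ 623 N

At impending motion up the slope, friction acts down-slope at its limit: f = μ_s N.
Perpendicular to the incline: N = m g cos θ + P sin θ.
Along the incline: P cos θ = m g sin θ + μ_s N = m g sin θ + μ_s (m g cos θ + P sin θ).
Solving, P (cos θ − μ_s sin θ) = m g (sin θ + μ_s cos θ), so P = 78×9.81×(sin 23° + 0.29 cos 23°)/(cos 23° − 0.29 sin 23°) = 765×0.6577/0.8072 = 623 N.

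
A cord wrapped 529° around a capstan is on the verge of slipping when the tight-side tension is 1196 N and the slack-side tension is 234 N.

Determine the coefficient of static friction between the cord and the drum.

T₂/T₁ = e^{μβ} → μ = ln(T₂/T₁)/β.
β = 529° = 9.233 rad.
μ = ln(1196/234)/9.233 = ln(5.111)/9.233 = 0.177.

μ ≈ 0.177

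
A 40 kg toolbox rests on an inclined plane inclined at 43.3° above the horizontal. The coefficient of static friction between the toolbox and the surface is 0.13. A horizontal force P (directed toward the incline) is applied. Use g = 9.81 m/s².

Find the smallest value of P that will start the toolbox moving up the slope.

P ≈ 480 N

At impending motion up the slope, friction acts down-slope at its limit: f = μ_s N.
Perpendicular to the incline: N = m g cos θ + P sin θ.
Along the incline: P cos θ = m g sin θ + μ_s N = m g sin θ + μ_s (m g cos θ + P sin θ).
Solving, P (cos θ − μ_s sin θ) = m g (sin θ + μ_s cos θ), so P = 40×9.81×(sin 43.3° + 0.13 cos 43.3°)/(cos 43.3° − 0.13 sin 43.3°) = 392×0.7804/0.6386 = 480 N.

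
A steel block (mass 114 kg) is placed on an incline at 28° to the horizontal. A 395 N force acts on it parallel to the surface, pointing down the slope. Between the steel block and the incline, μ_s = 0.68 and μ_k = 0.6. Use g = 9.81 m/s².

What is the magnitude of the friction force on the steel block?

f ≈ 592 N (up the incline)

Normal force: N = m g cos θ = 114 × 9.81 × cos 28° = 987.4 N.
For equilibrium along the incline the friction force must supply f = m g sin θ + P = 525 + 395 = 920 N (positive meaning up-slope).
Static friction can supply at most μ_s N = 671.5 N.
Since |920| > 671.5 N, static friction cannot hold it; the steel block slides down the incline and kinetic friction applies: f = μ_k N = 0.6 × 987.4 = 592 N.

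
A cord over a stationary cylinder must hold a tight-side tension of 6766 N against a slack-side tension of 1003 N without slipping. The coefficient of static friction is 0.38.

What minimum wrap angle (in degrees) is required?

T₂/T₁ = e^{μβ} → β = ln(T₂/T₁)/μ.
β = ln(6766/1003)/0.38 = 1.909/0.38 = 5.023 rad.
In degrees: β = 5.023 × 180/π = 288°.

β_min ≈ 288°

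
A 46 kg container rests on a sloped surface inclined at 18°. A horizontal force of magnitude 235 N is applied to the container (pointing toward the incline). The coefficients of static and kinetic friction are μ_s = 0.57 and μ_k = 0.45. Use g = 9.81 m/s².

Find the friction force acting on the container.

f ≈ 84.1 N (down the incline)

Normal direction: N = m g cos θ + P sin θ = 501.8 N.
Along the incline, the net driving force (taking up-slope positive) is P cos θ − m g sin θ = 223.5 − 139.4 = 84.05 N, so equilibrium requires friction f = -84.05 N (down-slope).
Maximum static friction: μ_s N = 0.57 × 501.8 = 286 N.
|f_req| = 84.05 ≤ 286 N → the container is in equilibrium; friction equals the required value.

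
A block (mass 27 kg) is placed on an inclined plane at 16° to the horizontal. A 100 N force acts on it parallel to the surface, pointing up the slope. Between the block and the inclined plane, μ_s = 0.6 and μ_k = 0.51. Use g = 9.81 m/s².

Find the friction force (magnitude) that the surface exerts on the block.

f ≈ 27 N (down the incline)

The normal reaction is N = m g cos θ = 254.6 N.
The friction needed for equilibrium is m g sin θ − P = 73.01 − 100 = -26.99 N, measured positive up-slope.
Maximum static friction available: μ_s N = 0.6 × 254.6 = 152.8 N.
Since |-26.99| ≤ 152.8 N, the block remains in static equilibrium and friction takes exactly the required value.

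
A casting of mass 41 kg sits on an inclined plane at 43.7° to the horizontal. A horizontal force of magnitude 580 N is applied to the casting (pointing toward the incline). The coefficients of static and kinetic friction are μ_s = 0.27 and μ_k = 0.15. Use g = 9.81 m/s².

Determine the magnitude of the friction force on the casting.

Normal direction: N = m g cos θ + P sin θ = 691.5 N.
Parallel to the incline: P cos θ − m g sin θ = 419.3 − 277.9 = 141.4 N; the friction needed to balance this is 141.4 N acting down the slope.
The limit of static friction is μ_s N = 186.7 N.
|f_req| = 141.4 ≤ 186.7 N → the casting is in equilibrium; friction equals the required value.

f ≈ 141 N (down the incline)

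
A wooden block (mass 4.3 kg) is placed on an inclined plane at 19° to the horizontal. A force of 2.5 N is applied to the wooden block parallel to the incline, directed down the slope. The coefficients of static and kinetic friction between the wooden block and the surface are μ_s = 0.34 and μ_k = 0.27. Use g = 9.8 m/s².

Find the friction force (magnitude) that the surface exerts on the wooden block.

f ≈ 10.8 N (up the incline)

Perpendicular to the surface, N = m g cos θ = 4.3·9.8·cos 19° = 39.84 N.
The friction needed for equilibrium is m g sin θ + P = 13.72 + 2.5 = 16.22 N, measured positive up-slope.
The static-friction ceiling is μ_s N = 0.34 × 39.84 = 13.55 N.
Since |16.22| > 13.55 N, static friction cannot hold it; the wooden block slides down the incline and kinetic friction applies: f = μ_k N = 0.27 × 39.84 = 10.8 N.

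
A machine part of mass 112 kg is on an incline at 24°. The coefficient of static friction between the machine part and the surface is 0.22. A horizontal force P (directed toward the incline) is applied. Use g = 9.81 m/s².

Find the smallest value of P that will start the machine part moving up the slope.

P ≈ 810 N

At impending motion up the slope, friction acts down-slope at its limit: f = μ_s N.
Perpendicular to the incline: N = m g cos θ + P sin θ.
Along the incline: P cos θ = m g sin θ + μ_s N = m g sin θ + μ_s (m g cos θ + P sin θ).
Solving, P (cos θ − μ_s sin θ) = m g (sin θ + μ_s cos θ), so P = 112×9.81×(sin 24° + 0.22 cos 24°)/(cos 24° − 0.22 sin 24°) = 1100×0.6077/0.8241 = 810 N.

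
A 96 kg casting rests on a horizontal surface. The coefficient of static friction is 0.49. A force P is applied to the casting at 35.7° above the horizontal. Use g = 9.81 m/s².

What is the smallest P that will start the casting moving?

P ≈ 420 N

N = m g − P sin α (the pull lifts the casting).
At impending slip, P cos α = μ_s N = μ_s (m g − P sin α).
Solving: P (cos α + μ_s sin α) = μ_s m g → P = 0.49×942/(cos 35.7° + 0.49 sin 35.7°) = 461/1.098 = 420 N.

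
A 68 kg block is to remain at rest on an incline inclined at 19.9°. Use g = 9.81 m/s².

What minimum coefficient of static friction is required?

μ_s,min ≈ 0.362

At the slip threshold m g sin θ = μ_s m g cos θ, so μ_s,min = tan θ.
μ_s,min = tan 19.9° = 0.362.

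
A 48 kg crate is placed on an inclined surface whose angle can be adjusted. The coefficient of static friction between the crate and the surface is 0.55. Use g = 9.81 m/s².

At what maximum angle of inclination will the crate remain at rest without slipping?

θ_max ≈ 28.8°

At the slip threshold, m g sin θ = μ_s · m g cos θ, so tan θ = μ_s.
θ_max = arctan(0.55) = 28.8°.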